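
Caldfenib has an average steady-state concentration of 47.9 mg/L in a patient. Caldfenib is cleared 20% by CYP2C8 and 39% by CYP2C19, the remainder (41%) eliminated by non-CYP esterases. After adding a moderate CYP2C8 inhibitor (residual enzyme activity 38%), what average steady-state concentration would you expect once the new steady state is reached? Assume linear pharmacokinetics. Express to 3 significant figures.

CYP2C8: 0.2 × 0.38 = 0.076
CYP2C19: 0.39 (unchanged)
Other: 0.41 (unchanged)
Relative clearance = 0.076 + 0.39 + 0.41 = 0.876.
New average steady-state concentration = baseline ÷ relative clearance = 47.9 / 0.876 = 54.7 mg/L.

54.7 mg/L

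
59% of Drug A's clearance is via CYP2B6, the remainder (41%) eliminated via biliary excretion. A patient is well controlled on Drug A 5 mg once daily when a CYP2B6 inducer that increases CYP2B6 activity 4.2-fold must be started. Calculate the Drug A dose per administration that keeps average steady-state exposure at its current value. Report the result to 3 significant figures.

CYP2B6: 0.59 × 4.2 = 2.478
Other: 0.41 (unchanged)
CL_new/CL_old = 2.478 + 0.41 = 2.888.
Exposure is unchanged when dose changes in proportion to clearance. New dose = 5 mg × 2.888 = 14.4 mg.

14.4 mg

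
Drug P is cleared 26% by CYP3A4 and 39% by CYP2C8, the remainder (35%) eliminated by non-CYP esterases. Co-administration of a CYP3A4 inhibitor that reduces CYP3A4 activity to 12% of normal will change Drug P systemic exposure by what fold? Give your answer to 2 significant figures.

1.3

The CYP3A4 pathway (26% of clearance) drops to 0.12× activity: 0.26 × 0.12 = 0.0312.
CYP2C8 (39%) and the residual 35% are unaffected.
CL_new/CL_old = 0.0312 + 0.39 + 0.35 = 0.7712.
Systemic exposure ratio = CL_old/CL_new = 1 / 0.7712 = 1.3.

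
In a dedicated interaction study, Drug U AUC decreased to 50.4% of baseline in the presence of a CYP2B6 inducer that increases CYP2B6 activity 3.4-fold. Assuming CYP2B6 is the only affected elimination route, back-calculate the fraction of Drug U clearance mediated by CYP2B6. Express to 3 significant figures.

0.410

CL'/CL = 1 / 0.504 = 1.984
3.4·fm + (1 − fm) = 1.984
fm = (1.984 − 1) / (3.4 − 1) = 0.410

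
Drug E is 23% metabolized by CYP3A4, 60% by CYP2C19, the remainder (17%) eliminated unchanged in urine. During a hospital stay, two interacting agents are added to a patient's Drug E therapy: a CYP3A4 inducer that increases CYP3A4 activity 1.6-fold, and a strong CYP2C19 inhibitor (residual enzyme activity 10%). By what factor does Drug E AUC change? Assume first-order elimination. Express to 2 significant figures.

CYP3A4: 0.23 × 1.6 = 0.368
CYP2C19: 0.6 × 0.1 = 0.06
Other: 0.17 (unchanged)
New clearance relative to baseline: 0.368 + 0.06 + 0.17 = 0.598.
Because AUC varies inversely with clearance, the combined effect is 1 / 0.598 = 1.7.

1.7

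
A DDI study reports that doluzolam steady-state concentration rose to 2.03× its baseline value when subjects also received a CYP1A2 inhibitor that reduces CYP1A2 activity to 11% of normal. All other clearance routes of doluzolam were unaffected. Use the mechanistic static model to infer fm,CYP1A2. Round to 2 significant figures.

Let x = fm,CYP1A2. Because steady-state concentration ∝ 1/CL, relative clearance fell to 1/2.03 = 0.4926.
Setting x·0.11 + (1 − x) = 0.4926 and solving: x = (0.4926 − 1)/(0.11 − 1) = 0.57.

0.57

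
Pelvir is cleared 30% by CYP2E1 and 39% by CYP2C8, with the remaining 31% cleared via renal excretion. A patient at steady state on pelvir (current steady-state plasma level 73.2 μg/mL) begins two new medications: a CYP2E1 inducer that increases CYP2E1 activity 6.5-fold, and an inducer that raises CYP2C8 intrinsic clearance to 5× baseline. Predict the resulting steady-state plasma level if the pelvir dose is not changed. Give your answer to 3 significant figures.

17.4 μg/mL

The CYP2E1 pathway (30% of clearance) is boosted to 6.5× activity: 0.3 × 6.5 = 1.95.
The CYP2C8 pathway (39% of clearance) increases to 5× activity: 0.39 × 5 = 1.95.
Non-CYP routes (31%) are unchanged.
New clearance relative to baseline: 1.95 + 1.95 + 0.31 = 4.21.
Steady-state plasma level ∝ 1/CL: new value = 73.2 / 4.21 = 17.4 μg/mL.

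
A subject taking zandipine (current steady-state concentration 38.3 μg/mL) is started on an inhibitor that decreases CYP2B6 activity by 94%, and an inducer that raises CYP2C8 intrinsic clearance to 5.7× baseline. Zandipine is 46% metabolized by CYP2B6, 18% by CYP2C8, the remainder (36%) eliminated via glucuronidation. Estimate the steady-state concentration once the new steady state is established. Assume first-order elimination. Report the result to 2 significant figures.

The CYP2B6 pathway (46% of clearance) falls to 0.06× activity: 0.46 × 0.06 = 0.0276.
The CYP2C8 pathway (18% of clearance) rises to 5.7× activity: 0.18 × 5.7 = 1.026.
Non-CYP routes (36%) are unchanged.
New clearance relative to baseline: 0.0276 + 1.026 + 0.36 = 1.4136.
Steady-state concentration ∝ 1/CL: new value = 38.3 / 1.4136 = 27 μg/mL.

27 μg/mL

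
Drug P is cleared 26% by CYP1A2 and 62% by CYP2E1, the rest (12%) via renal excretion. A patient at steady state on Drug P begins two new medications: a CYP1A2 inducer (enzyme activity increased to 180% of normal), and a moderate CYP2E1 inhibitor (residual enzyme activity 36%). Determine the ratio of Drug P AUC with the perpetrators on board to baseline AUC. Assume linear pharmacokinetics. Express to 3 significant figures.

The CYP1A2 pathway (26% of clearance) rises to 1.8× activity: 0.26 × 1.8 = 0.468.
The CYP2E1 pathway (62% of clearance) falls to 0.36× activity: 0.62 × 0.36 = 0.2232.
Non-CYP routes (12%) are unchanged.
New clearance relative to baseline: 0.468 + 0.2232 + 0.12 = 0.8112.
Net AUC ratio = 1 / 0.8112 = 1.23.

1.23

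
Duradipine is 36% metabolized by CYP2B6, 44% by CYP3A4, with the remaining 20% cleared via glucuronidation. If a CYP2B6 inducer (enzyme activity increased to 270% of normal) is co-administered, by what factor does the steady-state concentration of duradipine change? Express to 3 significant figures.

0.620

The CYP2B6 pathway (36% of clearance) increases to 2.7× activity: 0.36 × 2.7 = 0.972.
CYP3A4 (44%) and the residual 20% are unaffected.
CL_new/CL_old = 0.972 + 0.44 + 0.2 = 1.612.
Since steady-state concentration ∝ 1/CL, the ratio is 1 / 1.612 = 0.620.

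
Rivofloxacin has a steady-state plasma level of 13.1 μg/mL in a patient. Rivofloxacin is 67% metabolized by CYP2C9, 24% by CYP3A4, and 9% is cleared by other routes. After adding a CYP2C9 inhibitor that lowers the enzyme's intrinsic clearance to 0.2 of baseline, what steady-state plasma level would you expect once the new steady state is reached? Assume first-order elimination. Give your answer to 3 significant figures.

The CYP2C9 pathway (67% of clearance) is reduced to 0.2× activity: 0.67 × 0.2 = 0.134.
CYP3A4 (24%) and the residual 9% are unaffected.
CL_new/CL_old = 0.134 + 0.24 + 0.09 = 0.464.
With dosing unchanged, steady-state plasma level scales as 1/CL: 13.1 / 0.464 = 28.2 μg/mL.

28.2 μg/mL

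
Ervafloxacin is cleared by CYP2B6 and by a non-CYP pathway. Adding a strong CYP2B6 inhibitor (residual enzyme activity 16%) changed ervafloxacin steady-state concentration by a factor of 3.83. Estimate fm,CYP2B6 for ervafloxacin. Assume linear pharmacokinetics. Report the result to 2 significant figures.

Let x = fm,CYP2B6. Because steady-state concentration ∝ 1/CL, relative clearance fell to 1/3.83 = 0.2611.
Setting x·0.16 + (1 − x) = 0.2611 and solving: x = (0.2611 − 1)/(0.16 − 1) = 0.88.

0.88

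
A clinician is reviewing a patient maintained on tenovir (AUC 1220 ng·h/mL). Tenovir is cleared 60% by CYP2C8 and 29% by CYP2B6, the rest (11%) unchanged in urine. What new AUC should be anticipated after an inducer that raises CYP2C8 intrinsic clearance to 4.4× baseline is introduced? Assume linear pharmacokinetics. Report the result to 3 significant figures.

401 ng·h/mL

The CYP2C8 pathway (60% of clearance) rises to 4.4× activity: 0.6 × 4.4 = 2.64.
CYP2B6 (29%) and the residual 11% are unaffected.
Relative clearance = 2.64 + 0.29 + 0.11 = 3.04.
With dosing unchanged, AUC scales as 1/CL: 1220 / 3.04 = 401 ng·h/mL.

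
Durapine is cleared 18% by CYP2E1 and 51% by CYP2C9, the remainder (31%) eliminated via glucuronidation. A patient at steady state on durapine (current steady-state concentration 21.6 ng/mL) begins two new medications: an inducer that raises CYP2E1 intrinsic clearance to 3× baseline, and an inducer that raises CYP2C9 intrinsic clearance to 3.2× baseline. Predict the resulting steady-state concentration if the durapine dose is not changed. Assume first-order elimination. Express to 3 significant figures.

8.70 ng/mL

CYP2E1: 0.18 × 3 = 0.54
CYP2C9: 0.51 × 3.2 = 1.632
Other: 0.31 (unchanged)
Relative clearance = 0.54 + 1.632 + 0.31 = 2.482.
Steady-state concentration ∝ 1/CL: new value = 21.6 / 2.482 = 8.70 ng/mL.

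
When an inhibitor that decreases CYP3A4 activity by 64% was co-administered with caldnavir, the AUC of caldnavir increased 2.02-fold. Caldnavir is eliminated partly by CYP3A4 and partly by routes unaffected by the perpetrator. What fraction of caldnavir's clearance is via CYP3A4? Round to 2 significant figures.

Let x = fm,CYP3A4. Because AUC ∝ 1/CL, relative clearance fell to 1/2.02 = 0.495.
Only the CYP3A4 route changed, so 0.495 = x·0.36 + (1 − x), giving x = 0.79.

0.79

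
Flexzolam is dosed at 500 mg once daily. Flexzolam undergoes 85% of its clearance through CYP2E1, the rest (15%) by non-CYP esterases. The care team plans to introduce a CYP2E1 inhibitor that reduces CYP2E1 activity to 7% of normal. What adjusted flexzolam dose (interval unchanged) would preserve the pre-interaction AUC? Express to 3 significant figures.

The CYP2E1 pathway (85% of clearance) is reduced to 0.07× activity: 0.85 × 0.07 = 0.0595.
The remaining 15% of clearance is unaffected.
Relative clearance = 0.0595 + 0.15 = 0.2095.
To maintain the same steady-state level, dose must scale with clearance: new dose = 500 × 0.2095 = 105 mg.

105 mg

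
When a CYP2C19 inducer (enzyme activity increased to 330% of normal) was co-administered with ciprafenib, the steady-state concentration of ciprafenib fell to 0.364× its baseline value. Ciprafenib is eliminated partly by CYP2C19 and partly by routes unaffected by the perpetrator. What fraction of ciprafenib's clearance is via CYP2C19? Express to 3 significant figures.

CL'/CL = 1 / 0.364 = 2.747
3.3·fm + (1 − fm) = 2.747
fm = (2.747 − 1) / (3.3 − 1) = 0.760

0.760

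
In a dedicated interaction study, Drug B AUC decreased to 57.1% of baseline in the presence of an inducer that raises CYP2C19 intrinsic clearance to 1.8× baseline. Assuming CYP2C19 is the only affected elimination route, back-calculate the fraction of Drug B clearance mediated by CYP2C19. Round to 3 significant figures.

Call the CYP2C19 fraction fm. After the interaction, CL_new/CL_old = fm × 1.8 + (1 − fm).
AUC ratio = 1 / (new CL fraction), so new CL fraction = 1 / 0.571 = 1.751.
fm × 1.8 + 1 − fm = 1.751  ⇒  fm × (1.8 − 1) = 0.7513  ⇒  fm = 0.939.

0.939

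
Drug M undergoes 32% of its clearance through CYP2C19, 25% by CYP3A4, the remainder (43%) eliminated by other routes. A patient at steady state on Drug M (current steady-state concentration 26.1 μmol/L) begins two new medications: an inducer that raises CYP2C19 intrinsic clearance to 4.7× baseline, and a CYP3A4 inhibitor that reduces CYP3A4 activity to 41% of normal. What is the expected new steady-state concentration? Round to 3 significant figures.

The CYP2C19 pathway (32% of clearance) increases to 4.7× activity: 0.32 × 4.7 = 1.504.
The CYP3A4 pathway (25% of clearance) drops to 0.41× activity: 0.25 × 0.41 = 0.1025.
Non-CYP routes (43%) are unchanged.
CL_new/CL_old = 1.504 + 0.1025 + 0.43 = 2.0365.
New steady-state concentration = 26.1 / 2.0365 = 12.8 μmol/L (concentration scales inversely with clearance).

12.8 μmol/L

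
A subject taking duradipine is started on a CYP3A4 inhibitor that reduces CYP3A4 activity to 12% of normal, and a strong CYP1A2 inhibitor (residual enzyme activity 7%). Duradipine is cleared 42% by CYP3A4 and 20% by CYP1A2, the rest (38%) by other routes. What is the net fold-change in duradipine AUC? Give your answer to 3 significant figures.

The CYP3A4 pathway (42% of clearance) falls to 0.12× activity: 0.42 × 0.12 = 0.0504.
The CYP1A2 pathway (20% of clearance) drops to 0.07× activity: 0.2 × 0.07 = 0.014.
The remaining 38% of clearance is unaffected.
Relative clearance = 0.0504 + 0.014 + 0.38 = 0.4444.
AUC ∝ 1/CL: fold-change = 1 / 0.4444 = 2.25.

2.25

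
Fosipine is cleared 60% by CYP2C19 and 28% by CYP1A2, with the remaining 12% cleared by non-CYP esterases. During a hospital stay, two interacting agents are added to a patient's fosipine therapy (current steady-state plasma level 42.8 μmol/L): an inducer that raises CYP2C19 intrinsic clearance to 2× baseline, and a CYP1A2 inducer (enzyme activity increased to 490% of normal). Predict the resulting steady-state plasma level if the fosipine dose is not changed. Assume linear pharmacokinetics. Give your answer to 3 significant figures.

15.9 μmol/L

The CYP2C19 pathway (60% of clearance) is boosted to 2× activity: 0.6 × 2 = 1.2.
The CYP1A2 pathway (28% of clearance) rises to 4.9× activity: 0.28 × 4.9 = 1.372.
Non-CYP routes (12%) are unchanged.
CL_new/CL_old = 1.2 + 1.372 + 0.12 = 2.692.
Steady-state plasma level ∝ 1/CL: new value = 42.8 / 2.692 = 15.9 μmol/L.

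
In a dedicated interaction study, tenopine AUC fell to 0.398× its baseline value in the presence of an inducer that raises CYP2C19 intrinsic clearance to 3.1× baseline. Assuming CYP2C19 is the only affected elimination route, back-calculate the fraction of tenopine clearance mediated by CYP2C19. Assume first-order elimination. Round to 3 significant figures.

Write x for the fraction cleared via CYP2C19. The observed AUC change means clearance rose to 1/0.398 = 2.513 of baseline.
Setting x·3.1 + (1 − x) = 2.513 and solving: x = (2.513 − 1)/(3.1 − 1) = 0.720.

0.720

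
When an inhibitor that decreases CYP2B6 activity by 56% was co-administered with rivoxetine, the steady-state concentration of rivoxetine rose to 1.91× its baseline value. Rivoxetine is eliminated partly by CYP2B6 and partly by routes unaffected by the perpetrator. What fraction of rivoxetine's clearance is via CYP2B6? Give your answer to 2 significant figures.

Let fm be the CYP2B6 fraction. New clearance relative to baseline = fm × 0.44 + (1 − fm).
Steady-state concentration ratio = 1 / (new CL fraction), so new CL fraction = 1 / 1.91 = 0.5236.
fm × 0.44 + 1 − fm = 0.5236  ⇒  fm × (0.44 − 1) = −0.4764  ⇒  fm = 0.85.

0.85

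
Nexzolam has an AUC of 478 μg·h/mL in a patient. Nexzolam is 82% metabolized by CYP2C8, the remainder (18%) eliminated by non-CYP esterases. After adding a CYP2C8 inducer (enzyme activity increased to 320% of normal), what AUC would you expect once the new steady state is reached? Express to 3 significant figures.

CYP2C8: 0.82 × 3.2 = 2.624
Other: 0.18 (unchanged)
New clearance relative to baseline: 2.624 + 0.18 = 2.804.
New AUC = baseline ÷ relative clearance = 478 / 2.804 = 170 μg·h/mL.

170 μg·h/mL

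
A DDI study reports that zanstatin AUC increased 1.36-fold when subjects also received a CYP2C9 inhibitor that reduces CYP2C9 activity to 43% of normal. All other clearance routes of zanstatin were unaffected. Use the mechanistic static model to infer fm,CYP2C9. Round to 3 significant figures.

0.464

Write x for the fraction cleared via CYP2C9. The observed AUC change means clearance fell to 1/1.36 = 0.7353 of baseline.
Only the CYP2C9 route changed, so 0.7353 = x·0.43 + (1 − x), giving x = 0.464.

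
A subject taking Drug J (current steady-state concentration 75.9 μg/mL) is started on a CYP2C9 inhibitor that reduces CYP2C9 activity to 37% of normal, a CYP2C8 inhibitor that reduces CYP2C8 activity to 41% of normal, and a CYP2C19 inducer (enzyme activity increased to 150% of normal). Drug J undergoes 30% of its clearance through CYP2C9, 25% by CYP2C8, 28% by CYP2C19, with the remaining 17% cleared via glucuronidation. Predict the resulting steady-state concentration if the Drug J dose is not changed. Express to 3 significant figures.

The CYP2C9 pathway (30% of clearance) falls to 0.37× activity: 0.3 × 0.37 = 0.111.
The CYP2C8 pathway (25% of clearance) is reduced to 0.41× activity: 0.25 × 0.41 = 0.1025.
The CYP2C19 pathway (28% of clearance) is boosted to 1.5× activity: 0.28 × 1.5 = 0.42.
The remaining 17% of clearance is unaffected.
New clearance relative to baseline: 0.111 + 0.1025 + 0.42 + 0.17 = 0.8035.
Steady-state concentration ∝ 1/CL: new value = 75.9 / 0.8035 = 94.5 μg/mL.

94.5 μg/mL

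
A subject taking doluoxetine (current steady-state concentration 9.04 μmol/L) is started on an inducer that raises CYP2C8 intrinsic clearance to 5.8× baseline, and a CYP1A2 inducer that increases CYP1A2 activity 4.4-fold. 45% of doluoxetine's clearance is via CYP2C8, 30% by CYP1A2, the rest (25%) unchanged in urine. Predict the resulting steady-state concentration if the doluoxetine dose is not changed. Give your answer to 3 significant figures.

The CYP2C8 pathway (45% of clearance) rises to 5.8× activity: 0.45 × 5.8 = 2.61.
The CYP1A2 pathway (30% of clearance) rises to 4.4× activity: 0.3 × 4.4 = 1.32.
Non-CYP routes (25%) are unchanged.
New clearance relative to baseline: 2.61 + 1.32 + 0.25 = 4.18.
Dividing the baseline by the relative clearance: 9.04 / 4.18 = 2.16 μmol/L.

2.16 μmol/L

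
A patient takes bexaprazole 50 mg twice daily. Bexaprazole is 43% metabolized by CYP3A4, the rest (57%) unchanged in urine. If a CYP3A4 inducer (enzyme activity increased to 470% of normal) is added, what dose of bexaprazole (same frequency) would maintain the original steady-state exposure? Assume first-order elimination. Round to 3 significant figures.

The CYP3A4 pathway (43% of clearance) rises to 4.7× activity: 0.43 × 4.7 = 2.021.
Non-CYP routes (57%) are unchanged.
Relative clearance = 2.021 + 0.57 = 2.591.
Css,avg = (dose rate)/CL, so holding Css fixed requires dose ∝ CL: 50 × 2.591 = 130 mg.

130 mg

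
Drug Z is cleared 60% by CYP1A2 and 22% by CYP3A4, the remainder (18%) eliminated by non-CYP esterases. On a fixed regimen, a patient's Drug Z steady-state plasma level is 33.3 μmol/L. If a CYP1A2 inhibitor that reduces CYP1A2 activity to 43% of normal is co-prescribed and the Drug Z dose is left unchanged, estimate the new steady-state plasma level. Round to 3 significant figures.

The CYP1A2 pathway (60% of clearance) falls to 0.43× activity: 0.6 × 0.43 = 0.258.
CYP3A4 (22%) and the residual 18% are unaffected.
Relative clearance = 0.258 + 0.22 + 0.18 = 0.658.
New steady-state plasma level = baseline ÷ relative clearance = 33.3 / 0.658 = 50.6 μmol/L.

50.6 μmol/L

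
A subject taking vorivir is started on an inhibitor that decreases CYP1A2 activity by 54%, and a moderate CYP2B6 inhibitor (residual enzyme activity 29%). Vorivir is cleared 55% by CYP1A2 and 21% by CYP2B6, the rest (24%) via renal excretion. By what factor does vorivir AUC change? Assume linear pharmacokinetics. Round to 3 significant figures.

The CYP1A2 pathway (55% of clearance) is reduced to 0.46× activity: 0.55 × 0.46 = 0.253.
The CYP2B6 pathway (21% of clearance) is reduced to 0.29× activity: 0.21 × 0.29 = 0.0609.
Non-CYP routes (24%) are unchanged.
New clearance relative to baseline: 0.253 + 0.0609 + 0.24 = 0.5539.
Net AUC ratio = 1 / 0.5539 = 1.81.

1.81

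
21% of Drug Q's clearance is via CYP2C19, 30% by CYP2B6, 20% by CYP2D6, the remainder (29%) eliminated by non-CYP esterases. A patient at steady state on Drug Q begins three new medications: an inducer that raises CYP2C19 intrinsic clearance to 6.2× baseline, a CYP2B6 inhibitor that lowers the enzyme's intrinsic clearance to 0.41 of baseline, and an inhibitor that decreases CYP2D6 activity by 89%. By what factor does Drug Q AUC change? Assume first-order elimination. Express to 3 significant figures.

0.576

CYP2C19: 0.21 × 6.2 = 1.302
CYP2B6: 0.3 × 0.41 = 0.123
CYP2D6: 0.2 × 0.11 = 0.022
Other: 0.29 (unchanged)
CL_new/CL_old = 1.302 + 0.123 + 0.022 + 0.29 = 1.737.
Net AUC ratio = 1 / 1.737 = 0.576.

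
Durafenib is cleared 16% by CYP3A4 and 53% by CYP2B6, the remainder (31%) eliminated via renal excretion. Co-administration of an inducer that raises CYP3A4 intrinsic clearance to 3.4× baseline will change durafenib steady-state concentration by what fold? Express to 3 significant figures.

0.723

The CYP3A4 pathway (16% of clearance) is boosted to 3.4× activity: 0.16 × 3.4 = 0.544.
CYP2B6 (53%) and the residual 31% are unaffected.
CL_new/CL_old = 0.544 + 0.53 + 0.31 = 1.384.
Steady-state concentration ratio = CL_old/CL_new = 1 / 1.384 = 0.723.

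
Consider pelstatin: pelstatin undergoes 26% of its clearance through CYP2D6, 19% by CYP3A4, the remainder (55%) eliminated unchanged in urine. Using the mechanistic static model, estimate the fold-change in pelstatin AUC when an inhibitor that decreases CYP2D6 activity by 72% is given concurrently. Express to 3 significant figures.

CYP2D6: 0.26 × 0.28 = 0.0728
CYP3A4: 0.19 (unchanged)
Other: 0.55 (unchanged)
CL_new/CL_old = 0.0728 + 0.19 + 0.55 = 0.8128.
AUC ratio = CL_old/CL_new = 1 / 0.8128 = 1.23.

1.23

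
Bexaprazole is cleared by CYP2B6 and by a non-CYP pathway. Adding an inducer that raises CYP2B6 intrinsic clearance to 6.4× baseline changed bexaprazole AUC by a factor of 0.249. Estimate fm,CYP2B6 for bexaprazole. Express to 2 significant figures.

0.56

CL'/CL = 1 / 0.249 = 4.016
6.4·fm + (1 − fm) = 4.016
fm = (4.016 − 1) / (6.4 − 1) = 0.56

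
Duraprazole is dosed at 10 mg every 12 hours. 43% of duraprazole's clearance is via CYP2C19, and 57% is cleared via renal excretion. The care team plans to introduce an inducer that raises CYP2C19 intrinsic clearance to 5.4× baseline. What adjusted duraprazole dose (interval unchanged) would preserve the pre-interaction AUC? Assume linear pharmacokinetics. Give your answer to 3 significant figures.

The CYP2C19 pathway (43% of clearance) rises to 5.4× activity: 0.43 × 5.4 = 2.322.
Non-CYP routes (57%) are unchanged.
Relative clearance = 2.322 + 0.57 = 2.892.
To maintain the same steady-state level, dose must scale with clearance: new dose = 10 × 2.892 = 28.9 mg.

28.9 mg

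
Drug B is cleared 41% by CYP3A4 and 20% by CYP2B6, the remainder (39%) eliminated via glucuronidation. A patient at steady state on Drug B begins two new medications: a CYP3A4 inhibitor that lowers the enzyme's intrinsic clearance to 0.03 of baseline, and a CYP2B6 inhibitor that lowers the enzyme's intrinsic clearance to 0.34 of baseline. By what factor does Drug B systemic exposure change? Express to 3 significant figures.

2.13

The CYP3A4 pathway (41% of clearance) falls to 0.03× activity: 0.41 × 0.03 = 0.0123.
The CYP2B6 pathway (20% of clearance) is reduced to 0.34× activity: 0.2 × 0.34 = 0.068.
The remaining 39% of clearance is unaffected.
Relative clearance = 0.0123 + 0.068 + 0.39 = 0.4703.
Because systemic exposure varies inversely with clearance, the combined effect is 1 / 0.4703 = 2.13.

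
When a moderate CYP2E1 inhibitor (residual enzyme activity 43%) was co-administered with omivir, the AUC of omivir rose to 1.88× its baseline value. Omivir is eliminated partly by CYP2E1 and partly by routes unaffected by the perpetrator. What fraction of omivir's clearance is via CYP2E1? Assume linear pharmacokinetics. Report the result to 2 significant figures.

0.82

Call the CYP2E1 fraction fm. After the interaction, CL_new/CL_old = fm × 0.43 + (1 − fm).
AUC ratio = 1 / (new CL fraction), so new CL fraction = 1 / 1.88 = 0.5319.
fm × 0.43 + 1 − fm = 0.5319  ⇒  fm × (0.43 − 1) = −0.4681  ⇒  fm = 0.82.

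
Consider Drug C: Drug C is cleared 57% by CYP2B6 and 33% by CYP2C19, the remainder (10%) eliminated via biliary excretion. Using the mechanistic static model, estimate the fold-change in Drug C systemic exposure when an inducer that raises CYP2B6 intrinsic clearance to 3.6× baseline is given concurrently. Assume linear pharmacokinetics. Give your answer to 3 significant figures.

CYP2B6: 0.57 × 3.6 = 2.052
CYP2C19: 0.33 (unchanged)
Other: 0.1 (unchanged)
New clearance relative to baseline: 2.052 + 0.33 + 0.1 = 2.482.
Since systemic exposure ∝ 1/CL, the ratio is 1 / 2.482 = 0.403.

0.403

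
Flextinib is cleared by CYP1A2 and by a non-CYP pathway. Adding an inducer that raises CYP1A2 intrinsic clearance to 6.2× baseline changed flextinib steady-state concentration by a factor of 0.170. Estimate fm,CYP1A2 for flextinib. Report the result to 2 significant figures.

Write x for the fraction cleared via CYP1A2. The observed steady-state concentration change means clearance rose to 1/0.170 = 5.882 of baseline.
Setting x·6.2 + (1 − x) = 5.882 and solving: x = (5.882 − 1)/(6.2 − 1) = 0.94.

0.94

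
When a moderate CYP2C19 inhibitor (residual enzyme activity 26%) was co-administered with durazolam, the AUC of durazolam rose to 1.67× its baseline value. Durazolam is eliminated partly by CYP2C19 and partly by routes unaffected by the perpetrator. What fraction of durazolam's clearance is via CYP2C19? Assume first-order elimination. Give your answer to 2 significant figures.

0.54

Let x = fm,CYP2C19. Because AUC ∝ 1/CL, relative clearance fell to 1/1.67 = 0.5988.
Only the CYP2C19 route changed, so 0.5988 = x·0.26 + (1 − x), giving x = 0.54.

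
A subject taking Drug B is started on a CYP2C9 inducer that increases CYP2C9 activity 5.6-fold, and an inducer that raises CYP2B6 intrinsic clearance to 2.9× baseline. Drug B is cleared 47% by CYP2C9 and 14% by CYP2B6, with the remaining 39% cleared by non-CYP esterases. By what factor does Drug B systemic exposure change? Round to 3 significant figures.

CYP2C9: 0.47 × 5.6 = 2.632
CYP2B6: 0.14 × 2.9 = 0.406
Other: 0.39 (unchanged)
Relative clearance = 2.632 + 0.406 + 0.39 = 3.428.
Net systemic exposure ratio = 1 / 3.428 = 0.292.

0.292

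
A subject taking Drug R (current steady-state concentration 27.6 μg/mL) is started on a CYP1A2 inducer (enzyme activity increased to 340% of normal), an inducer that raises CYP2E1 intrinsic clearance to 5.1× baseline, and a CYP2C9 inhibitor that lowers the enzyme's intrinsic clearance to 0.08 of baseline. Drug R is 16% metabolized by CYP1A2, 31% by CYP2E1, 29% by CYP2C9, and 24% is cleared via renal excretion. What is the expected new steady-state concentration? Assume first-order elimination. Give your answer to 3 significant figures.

CYP1A2: 0.16 × 3.4 = 0.544
CYP2E1: 0.31 × 5.1 = 1.581
CYP2C9: 0.29 × 0.08 = 0.0232
Other: 0.24 (unchanged)
CL_new/CL_old = 0.544 + 1.581 + 0.0232 + 0.24 = 2.3882.
New steady-state concentration = 27.6 / 2.3882 = 11.6 μg/mL (concentration scales inversely with clearance).

11.6 μg/mL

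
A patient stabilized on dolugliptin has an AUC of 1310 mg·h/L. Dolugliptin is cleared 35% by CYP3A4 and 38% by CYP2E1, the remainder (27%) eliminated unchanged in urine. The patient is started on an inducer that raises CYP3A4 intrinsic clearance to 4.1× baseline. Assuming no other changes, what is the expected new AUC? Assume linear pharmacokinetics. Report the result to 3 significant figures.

The CYP3A4 pathway (35% of clearance) rises to 4.1× activity: 0.35 × 4.1 = 1.435.
CYP2E1 (38%) and the residual 27% are unaffected.
Relative clearance = 1.435 + 0.38 + 0.27 = 2.085.
AUC ∝ 1/CL, so new value = 1310 / 2.085 = 628 mg·h/L.

628 mg·h/L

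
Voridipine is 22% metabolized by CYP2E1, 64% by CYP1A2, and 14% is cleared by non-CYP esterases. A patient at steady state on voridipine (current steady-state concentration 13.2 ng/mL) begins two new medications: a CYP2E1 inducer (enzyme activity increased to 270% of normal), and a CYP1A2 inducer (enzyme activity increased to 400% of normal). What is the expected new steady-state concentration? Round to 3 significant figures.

4.01 ng/mL

CYP2E1: 0.22 × 2.7 = 0.594
CYP1A2: 0.64 × 4 = 2.56
Other: 0.14 (unchanged)
Relative clearance = 0.594 + 2.56 + 0.14 = 3.294.
Steady-state concentration ∝ 1/CL: new value = 13.2 / 3.294 = 4.01 ng/mL.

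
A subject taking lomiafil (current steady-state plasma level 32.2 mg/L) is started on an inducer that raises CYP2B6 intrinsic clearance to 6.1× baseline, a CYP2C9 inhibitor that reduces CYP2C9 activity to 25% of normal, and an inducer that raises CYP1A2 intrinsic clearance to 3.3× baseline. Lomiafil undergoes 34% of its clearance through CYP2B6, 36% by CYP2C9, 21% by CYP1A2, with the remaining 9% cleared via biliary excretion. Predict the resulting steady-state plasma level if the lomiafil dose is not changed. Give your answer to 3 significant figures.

10.9 mg/L

The CYP2B6 pathway (34% of clearance) rises to 6.1× activity: 0.34 × 6.1 = 2.074.
The CYP2C9 pathway (36% of clearance) drops to 0.25× activity: 0.36 × 0.25 = 0.09.
The CYP1A2 pathway (21% of clearance) is boosted to 3.3× activity: 0.21 × 3.3 = 0.693.
Non-CYP routes (9%) are unchanged.
CL_new/CL_old = 2.074 + 0.09 + 0.693 + 0.09 = 2.947.
New steady-state plasma level = 32.2 / 2.947 = 10.9 mg/L (concentration scales inversely with clearance).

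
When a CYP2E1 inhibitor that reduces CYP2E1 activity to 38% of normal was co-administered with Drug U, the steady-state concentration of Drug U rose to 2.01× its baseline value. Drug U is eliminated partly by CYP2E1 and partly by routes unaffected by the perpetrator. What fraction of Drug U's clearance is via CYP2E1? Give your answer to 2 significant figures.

CL'/CL = 1 / 2.01 = 0.4975
0.38·fm + (1 − fm) = 0.4975
fm = (0.4975 − 1) / (0.38 − 1) = 0.81

0.81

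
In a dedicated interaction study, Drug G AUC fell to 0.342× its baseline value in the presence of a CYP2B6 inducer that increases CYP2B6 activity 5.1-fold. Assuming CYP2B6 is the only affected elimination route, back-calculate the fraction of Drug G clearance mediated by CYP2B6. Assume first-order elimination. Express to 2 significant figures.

0.47

Write x for the fraction cleared via CYP2B6. The observed AUC change means clearance rose to 1/0.342 = 2.924 of baseline.
Setting x·5.1 + (1 − x) = 2.924 and solving: x = (2.924 − 1)/(5.1 − 1) = 0.47.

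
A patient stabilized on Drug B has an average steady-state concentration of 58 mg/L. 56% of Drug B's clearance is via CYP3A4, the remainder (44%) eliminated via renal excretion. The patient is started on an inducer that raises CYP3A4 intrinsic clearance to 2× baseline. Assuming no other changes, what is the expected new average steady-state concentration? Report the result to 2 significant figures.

CYP3A4: 0.56 × 2 = 1.12
Other: 0.44 (unchanged)
CL_new/CL_old = 1.12 + 0.44 = 1.56.
New average steady-state concentration = baseline ÷ relative clearance = 58 / 1.56 = 37 mg/L.

37 mg/L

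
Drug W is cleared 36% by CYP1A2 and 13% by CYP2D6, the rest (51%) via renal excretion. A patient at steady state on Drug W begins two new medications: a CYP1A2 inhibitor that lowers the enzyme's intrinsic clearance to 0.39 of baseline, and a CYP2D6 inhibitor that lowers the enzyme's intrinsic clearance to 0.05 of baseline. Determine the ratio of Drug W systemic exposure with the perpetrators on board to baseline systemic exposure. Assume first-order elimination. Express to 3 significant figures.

1.52

CYP1A2: 0.36 × 0.39 = 0.1404
CYP2D6: 0.13 × 0.05 = 0.0065
Other: 0.51 (unchanged)
New clearance relative to baseline: 0.1404 + 0.0065 + 0.51 = 0.6569.
Systemic exposure ∝ 1/CL: fold-change = 1 / 0.6569 = 1.52.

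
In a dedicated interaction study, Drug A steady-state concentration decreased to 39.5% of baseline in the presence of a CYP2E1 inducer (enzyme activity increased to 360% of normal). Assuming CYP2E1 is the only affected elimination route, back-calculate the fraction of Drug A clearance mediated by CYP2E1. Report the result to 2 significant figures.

Let fm be the CYP2E1 fraction. New clearance relative to baseline = fm × 3.6 + (1 − fm).
Steady-state concentration ratio = 1 / (new CL fraction), so new CL fraction = 1 / 0.395 = 2.532.
fm × 3.6 + 1 − fm = 2.532  ⇒  fm × (3.6 − 1) = 1.532  ⇒  fm = 0.59.

0.59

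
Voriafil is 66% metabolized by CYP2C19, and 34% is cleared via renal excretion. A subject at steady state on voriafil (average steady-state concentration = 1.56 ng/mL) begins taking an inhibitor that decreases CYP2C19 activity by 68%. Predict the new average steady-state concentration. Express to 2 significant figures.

The CYP2C19 pathway (66% of clearance) drops to 0.32× activity: 0.66 × 0.32 = 0.2112.
Non-CYP routes (34%) are unchanged.
Relative clearance = 0.2112 + 0.34 = 0.5512.
With dosing unchanged, average steady-state concentration scales as 1/CL: 1.56 / 0.5512 = 2.8 ng/mL.

2.8 ng/mL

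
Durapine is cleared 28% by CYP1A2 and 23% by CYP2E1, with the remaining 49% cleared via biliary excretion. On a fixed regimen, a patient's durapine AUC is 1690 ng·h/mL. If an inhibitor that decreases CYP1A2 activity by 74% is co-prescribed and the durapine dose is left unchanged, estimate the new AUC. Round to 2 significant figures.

2.1 × 10³ ng·h/mL

The CYP1A2 pathway (28% of clearance) falls to 0.26× activity: 0.28 × 0.26 = 0.0728.
CYP2E1 (23%) and the residual 49% are unaffected.
Relative clearance = 0.0728 + 0.23 + 0.49 = 0.7928.
New AUC = baseline ÷ relative clearance = 1690 / 0.7928 = 2.1 × 10³ ng·h/mL.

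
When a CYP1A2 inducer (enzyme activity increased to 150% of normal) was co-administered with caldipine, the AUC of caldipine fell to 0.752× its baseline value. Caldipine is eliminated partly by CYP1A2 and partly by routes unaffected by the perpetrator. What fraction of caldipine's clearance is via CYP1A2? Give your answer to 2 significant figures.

CL'/CL = 1 / 0.752 = 1.33
1.5·fm + (1 − fm) = 1.33
fm = (1.33 − 1) / (1.5 − 1) = 0.66

0.66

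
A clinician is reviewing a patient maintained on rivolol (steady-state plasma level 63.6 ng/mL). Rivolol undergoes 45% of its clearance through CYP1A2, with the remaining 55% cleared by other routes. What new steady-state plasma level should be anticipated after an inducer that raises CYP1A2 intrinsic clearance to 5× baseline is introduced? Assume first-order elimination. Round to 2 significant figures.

23 ng/mL

CYP1A2: 0.45 × 5 = 2.25
Other: 0.55 (unchanged)
CL_new/CL_old = 2.25 + 0.55 = 2.8.
New steady-state plasma level = baseline ÷ relative clearance = 63.6 / 2.8 = 23 ng/mL.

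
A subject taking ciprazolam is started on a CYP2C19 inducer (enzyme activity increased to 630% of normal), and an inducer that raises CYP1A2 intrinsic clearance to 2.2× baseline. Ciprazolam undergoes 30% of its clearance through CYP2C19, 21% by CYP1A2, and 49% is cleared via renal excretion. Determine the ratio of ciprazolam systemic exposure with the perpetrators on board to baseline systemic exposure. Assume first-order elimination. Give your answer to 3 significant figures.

0.352

The CYP2C19 pathway (30% of clearance) rises to 6.3× activity: 0.3 × 6.3 = 1.89.
The CYP1A2 pathway (21% of clearance) rises to 2.2× activity: 0.21 × 2.2 = 0.462.
Non-CYP routes (49%) are unchanged.
CL_new/CL_old = 1.89 + 0.462 + 0.49 = 2.842.
Because systemic exposure varies inversely with clearance, the combined effect is 1 / 2.842 = 0.352.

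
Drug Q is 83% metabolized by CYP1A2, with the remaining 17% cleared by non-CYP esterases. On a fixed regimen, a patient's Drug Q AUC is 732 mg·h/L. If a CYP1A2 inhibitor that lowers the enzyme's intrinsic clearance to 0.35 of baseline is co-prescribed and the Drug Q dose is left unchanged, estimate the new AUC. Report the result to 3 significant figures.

The CYP1A2 pathway (83% of clearance) falls to 0.35× activity: 0.83 × 0.35 = 0.2905.
Non-CYP routes (17%) are unchanged.
Relative clearance = 0.2905 + 0.17 = 0.4605.
New AUC = baseline ÷ relative clearance = 732 / 0.4605 = 1.59 × 10³ mg·h/L.

1.59 × 10³ mg·h/L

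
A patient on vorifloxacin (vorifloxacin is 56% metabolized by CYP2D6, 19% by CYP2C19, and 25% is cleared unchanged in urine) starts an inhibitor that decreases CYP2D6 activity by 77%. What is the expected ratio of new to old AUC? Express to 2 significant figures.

1.8

The CYP2D6 pathway (56% of clearance) drops to 0.23× activity: 0.56 × 0.23 = 0.1288.
CYP2C19 (19%) and the residual 25% are unaffected.
New clearance relative to baseline: 0.1288 + 0.19 + 0.25 = 0.5688.
Since AUC ∝ 1/CL, the ratio is 1 / 0.5688 = 1.8.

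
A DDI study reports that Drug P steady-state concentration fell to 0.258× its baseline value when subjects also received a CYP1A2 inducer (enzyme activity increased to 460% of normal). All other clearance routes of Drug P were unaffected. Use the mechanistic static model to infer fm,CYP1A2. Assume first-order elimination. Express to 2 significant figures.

0.80

Call the CYP1A2 fraction fm. After the interaction, CL_new/CL_old = fm × 4.6 + (1 − fm).
Steady-state concentration ratio = 1 / (new CL fraction), so new CL fraction = 1 / 0.258 = 3.876.
fm × 4.6 + 1 − fm = 3.876  ⇒  fm × (4.6 − 1) = 2.876  ⇒  fm = 0.80.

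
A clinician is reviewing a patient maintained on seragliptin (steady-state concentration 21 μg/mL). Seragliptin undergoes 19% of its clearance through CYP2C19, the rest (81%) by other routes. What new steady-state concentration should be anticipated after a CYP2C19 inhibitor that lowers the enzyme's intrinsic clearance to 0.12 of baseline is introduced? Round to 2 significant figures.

25 μg/mL

The CYP2C19 pathway (19% of clearance) drops to 0.12× activity: 0.19 × 0.12 = 0.0228.
The remaining 81% of clearance is unaffected.
New clearance relative to baseline: 0.0228 + 0.81 = 0.8328.
New steady-state concentration = baseline ÷ relative clearance = 21 / 0.8328 = 25 μg/mL.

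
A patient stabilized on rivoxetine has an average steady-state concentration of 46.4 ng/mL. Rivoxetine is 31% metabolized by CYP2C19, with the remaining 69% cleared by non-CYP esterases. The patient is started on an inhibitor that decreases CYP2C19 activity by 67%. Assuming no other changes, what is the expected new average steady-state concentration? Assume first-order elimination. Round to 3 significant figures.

The CYP2C19 pathway (31% of clearance) falls to 0.33× activity: 0.31 × 0.33 = 0.1023.
Non-CYP routes (69%) are unchanged.
Relative clearance = 0.1023 + 0.69 = 0.7923.
New average steady-state concentration = baseline ÷ relative clearance = 46.4 / 0.7923 = 58.6 ng/mL.

58.6 ng/mL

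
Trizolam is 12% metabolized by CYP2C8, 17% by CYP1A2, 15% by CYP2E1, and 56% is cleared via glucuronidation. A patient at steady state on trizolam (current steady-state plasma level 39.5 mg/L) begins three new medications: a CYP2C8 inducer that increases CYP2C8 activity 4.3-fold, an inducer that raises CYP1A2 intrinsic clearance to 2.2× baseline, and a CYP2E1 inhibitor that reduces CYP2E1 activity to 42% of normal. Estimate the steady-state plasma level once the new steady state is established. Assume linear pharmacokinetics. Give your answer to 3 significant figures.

26.1 mg/L

CYP2C8: 0.12 × 4.3 = 0.516
CYP1A2: 0.17 × 2.2 = 0.374
CYP2E1: 0.15 × 0.42 = 0.063
Other: 0.56 (unchanged)
CL_new/CL_old = 0.516 + 0.374 + 0.063 + 0.56 = 1.513.
Dividing the baseline by the relative clearance: 39.5 / 1.513 = 26.1 mg/L.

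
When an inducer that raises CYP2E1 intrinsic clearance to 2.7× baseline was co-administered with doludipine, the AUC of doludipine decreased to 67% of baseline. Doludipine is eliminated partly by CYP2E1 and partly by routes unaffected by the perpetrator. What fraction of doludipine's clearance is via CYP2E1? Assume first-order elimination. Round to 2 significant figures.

0.29

CL'/CL = 1 / 0.670 = 1.493
2.7·fm + (1 − fm) = 1.493
fm = (1.493 − 1) / (2.7 − 1) = 0.29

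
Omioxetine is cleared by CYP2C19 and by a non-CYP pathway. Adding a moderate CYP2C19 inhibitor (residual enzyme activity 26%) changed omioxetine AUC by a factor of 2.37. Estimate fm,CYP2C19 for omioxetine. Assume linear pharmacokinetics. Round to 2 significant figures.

0.78

CL'/CL = 1 / 2.37 = 0.4219
0.26·fm + (1 − fm) = 0.4219
fm = (0.4219 − 1) / (0.26 − 1) = 0.78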